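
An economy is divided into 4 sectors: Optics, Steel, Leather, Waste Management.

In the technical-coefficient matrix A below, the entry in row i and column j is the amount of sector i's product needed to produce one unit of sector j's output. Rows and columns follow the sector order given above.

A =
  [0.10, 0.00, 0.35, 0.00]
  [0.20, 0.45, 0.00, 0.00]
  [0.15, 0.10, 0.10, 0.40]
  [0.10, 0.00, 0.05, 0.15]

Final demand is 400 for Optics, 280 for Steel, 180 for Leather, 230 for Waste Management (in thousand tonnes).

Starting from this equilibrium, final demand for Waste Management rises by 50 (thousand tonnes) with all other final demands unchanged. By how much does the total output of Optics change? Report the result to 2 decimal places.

I − A =
  [   0.90     0.00    -0.35     0.00]
  [  -0.20     0.55     0.00     0.00]
  [  -0.15    -0.10     0.90    -0.40]
  [  -0.10     0.00    -0.05     0.85]
Compute the cofactors C_ij = (−1)^(i+j)·(3×3 minor ij) of I−A; the adjugate is their transpose:
adj(I−A) = Cᵀ =
  [ 0.409750   0.029750   0.163625   0.077000]
  [ 0.149000   0.611875   0.059500   0.028000]
  [ 0.109125   0.076500   0.420750   0.198000]
  [ 0.054625   0.008000   0.044000   0.409625]
det(I−A) = Σ_j (I−A)_1j·C_1j = (0.90)(0.409750) + (0.00)(0.149000) + (-0.35)(0.109125) + (0.00)(0.054625) = 0.33058125
(I − A)⁻¹ = adj(I−A) / det(I−A) ≈
  [   1.2395     0.0900     0.4950     0.2329]
  [   0.4507     1.8509     0.1800     0.0847]
  [   0.3301     0.2314     1.2728     0.5989]
  [   0.1652     0.0242     0.1331     1.2391]
Δx = (I − A)⁻¹ Δd with Δd having +50 in the Waste Management component and 0 elsewhere.
So Δx_O = L_OW · (+50), where L_OW = adj(I−A)_OW / det(I−A) = 0.077000 / 0.33058125.
Δx_O = 0.077000 × (+50) / 0.33058125 = 3.85 / 0.33058125 ≈ 11.65.

Δx_O = 11.65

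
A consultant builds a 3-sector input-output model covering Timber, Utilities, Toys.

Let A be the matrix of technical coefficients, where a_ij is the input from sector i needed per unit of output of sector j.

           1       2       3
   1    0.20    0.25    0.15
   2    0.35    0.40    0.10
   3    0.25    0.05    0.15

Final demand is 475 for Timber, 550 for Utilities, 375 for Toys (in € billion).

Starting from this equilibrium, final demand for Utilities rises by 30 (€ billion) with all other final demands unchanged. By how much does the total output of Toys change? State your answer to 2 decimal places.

I − A =
  [   0.80    -0.25    -0.15]
  [  -0.35     0.60    -0.10]
  [  -0.25    -0.05     0.85]
Cofactors of I−A, C_ij = (−1)^(i+j)·(minor ij) (rows/columns in the sector order above):
  C_11 = (0.60)(0.85) − (-0.10)(-0.05) = 0.5050
  C_12 = −[(-0.35)(0.85) − (-0.10)(-0.25)] = 0.3225
  C_13 = (-0.35)(-0.05) − (0.60)(-0.25) = 0.1675
  C_21 = −[(-0.25)(0.85) − (-0.15)(-0.05)] = 0.2200
  C_22 = (0.80)(0.85) − (-0.15)(-0.25) = 0.6425
  C_23 = −[(0.80)(-0.05) − (-0.25)(-0.25)] = 0.1025
  C_31 = (-0.25)(-0.10) − (-0.15)(0.60) = 0.1150
  C_32 = −[(0.80)(-0.10) − (-0.15)(-0.35)] = 0.1325
  C_33 = (0.80)(0.60) − (-0.25)(-0.35) = 0.3925
det(I−A) = Σ_j (I−A)_1j·C_1j = (0.80)(0.5050) + (-0.25)(0.3225) + (-0.15)(0.1675) = 0.29825
adj(I−A) = Cᵀ =
  [ 0.5050   0.2200   0.1150]
  [ 0.3225   0.6425   0.1325]
  [ 0.1675   0.1025   0.3925]
(I − A)⁻¹ = adj(I−A) / det(I−A) ≈
  [   1.6932     0.7376     0.3856]
  [   1.0813     2.1542     0.4443]
  [   0.5616     0.3437     1.3160]
Δx = (I − A)⁻¹ Δd with Δd having +30 in the Utilities component and 0 elsewhere.
So Δx_3 = L_32 · (+30), where L_32 = adj(I−A)_32 / det(I−A) = 0.1025 / 0.29825.
Δx_3 = 0.1025 × (+30) / 0.29825 = 3.075 / 0.29825 ≈ 10.31.

Δx_3 = 10.31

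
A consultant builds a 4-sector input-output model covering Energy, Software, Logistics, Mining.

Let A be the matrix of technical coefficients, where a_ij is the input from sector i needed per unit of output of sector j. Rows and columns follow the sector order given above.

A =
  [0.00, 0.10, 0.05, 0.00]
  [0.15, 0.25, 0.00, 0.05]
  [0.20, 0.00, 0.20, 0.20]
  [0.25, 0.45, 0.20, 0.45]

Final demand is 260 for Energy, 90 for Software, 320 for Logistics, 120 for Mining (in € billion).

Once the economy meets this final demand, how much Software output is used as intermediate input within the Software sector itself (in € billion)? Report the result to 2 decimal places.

I − A =
  [   1.00    -0.10    -0.05     0.00]
  [  -0.15     0.75     0.00    -0.05]
  [  -0.20     0.00     0.80    -0.20]
  [  -0.25    -0.45    -0.20     0.55]
Compute the cofactors C_ij = (−1)^(i+j)·(3×3 minor ij) of I−A; the adjugate is their transpose:
adj(I−A) = Cᵀ =
  [ 0.28200   0.04450   0.02050   0.01150]
  [ 0.07200   0.39200   0.01475   0.04100]
  [ 0.12900   0.10600   0.38050   0.14800]
  [ 0.23400   0.37950   0.15975   0.58050]
det(I−A) = Σ_j (I−A)_1j·C_1j = (1.00)(0.28200) + (-0.10)(0.07200) + (-0.05)(0.12900) + (0.00)(0.23400) = 0.26835
(I − A)⁻¹ = adj(I−A) / det(I−A) ≈
  [   1.0509     0.1658     0.0764     0.0429]
  [   0.2683     1.4608     0.0550     0.1528]
  [   0.4807     0.3950     1.4179     0.5515]
  [   0.8720     1.4142     0.5953     2.1632]
First solve x = (I − A)⁻¹ d = adj(I−A)·d / det(I−A); in particular x_S = (0.07200·260 + 0.39200·90 + 0.01475·320 + 0.04100·120) / 0.26835 = 63.64 / 0.26835 ≈ 237.1530.
Intermediate flow from S to S: z_SS = a_SS · x_S = 0.25 × 63.64 / 0.26835 = 15.91 / 0.26835 ≈ 59.29.

z_SS = 59.29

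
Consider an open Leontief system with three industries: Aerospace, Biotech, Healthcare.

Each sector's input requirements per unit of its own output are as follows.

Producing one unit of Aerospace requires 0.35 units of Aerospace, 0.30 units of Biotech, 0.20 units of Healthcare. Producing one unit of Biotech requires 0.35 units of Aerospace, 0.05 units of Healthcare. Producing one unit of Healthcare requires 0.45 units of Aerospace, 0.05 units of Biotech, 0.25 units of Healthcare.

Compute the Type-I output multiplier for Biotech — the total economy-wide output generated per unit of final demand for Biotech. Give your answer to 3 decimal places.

m_B = 2.558

I − A =
  [   0.65    -0.35    -0.45]
  [  -0.30     1.00    -0.05]
  [  -0.20    -0.05     0.75]
Cofactors of I−A, C_ij = (−1)^(i+j)·(minor ij) (rows/columns in the sector order above):
  C_11 = (1.00)(0.75) − (-0.05)(-0.05) = 0.7475
  C_12 = −[(-0.30)(0.75) − (-0.05)(-0.20)] = 0.2350
  C_13 = (-0.30)(-0.05) − (1.00)(-0.20) = 0.2150
  C_21 = −[(-0.35)(0.75) − (-0.45)(-0.05)] = 0.2850
  C_22 = (0.65)(0.75) − (-0.45)(-0.20) = 0.3975
  C_23 = −[(0.65)(-0.05) − (-0.35)(-0.20)] = 0.1025
  C_31 = (-0.35)(-0.05) − (-0.45)(1.00) = 0.4675
  C_32 = −[(0.65)(-0.05) − (-0.45)(-0.30)] = 0.1675
  C_33 = (0.65)(1.00) − (-0.35)(-0.30) = 0.5450
det(I−A) = Σ_j (I−A)_1j·C_1j = (0.65)(0.7475) + (-0.35)(0.2350) + (-0.45)(0.2150) = 0.306875
adj(I−A) = Cᵀ =
  [ 0.7475   0.2850   0.4675]
  [ 0.2350   0.3975   0.1675]
  [ 0.2150   0.1025   0.5450]
(I − A)⁻¹ = adj(I−A) / det(I−A) ≈
  [   2.4358     0.9287     1.5234]
  [   0.7658     1.2953     0.5458]
  [   0.7006     0.3340     1.7760]
The output multiplier for sector j is the column-j sum of the Leontief inverse (I − A)⁻¹ = adj(I−A) / det(I−A).
Column B of adj(I−A): (0.2850, 0.3975, 0.1025); det(I−A) = 0.306875.
m_B = (0.2850 + 0.3975 + 0.1025) / 0.306875 = 0.785 / 0.306875 ≈ 2.558.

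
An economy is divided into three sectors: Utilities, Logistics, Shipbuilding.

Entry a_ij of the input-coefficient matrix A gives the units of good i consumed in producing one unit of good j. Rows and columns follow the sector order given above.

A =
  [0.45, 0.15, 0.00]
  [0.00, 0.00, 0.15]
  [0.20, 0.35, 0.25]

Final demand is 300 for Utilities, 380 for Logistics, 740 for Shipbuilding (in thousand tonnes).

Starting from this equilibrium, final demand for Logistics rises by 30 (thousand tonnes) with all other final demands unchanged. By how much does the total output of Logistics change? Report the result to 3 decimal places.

I − A =
  [   0.55    -0.15     0.00]
  [   0.00     1.00    -0.15]
  [  -0.20    -0.35     0.75]
Cofactors of I−A, C_ij = (−1)^(i+j)·(minor ij) (rows/columns in the sector order above):
  C_11 = (1.00)(0.75) − (-0.15)(-0.35) = 0.6975
  C_12 = −[(0.00)(0.75) − (-0.15)(-0.20)] = 0.0300
  C_13 = (0.00)(-0.35) − (1.00)(-0.20) = 0.2000
  C_21 = −[(-0.15)(0.75) − (0.00)(-0.35)] = 0.1125
  C_22 = (0.55)(0.75) − (0.00)(-0.20) = 0.4125
  C_23 = −[(0.55)(-0.35) − (-0.15)(-0.20)] = 0.2225
  C_31 = (-0.15)(-0.15) − (0.00)(1.00) = 0.0225
  C_32 = −[(0.55)(-0.15) − (0.00)(0.00)] = 0.0825
  C_33 = (0.55)(1.00) − (-0.15)(0.00) = 0.5500
det(I−A) = Σ_j (I−A)_1j·C_1j = (0.55)(0.6975) + (-0.15)(0.0300) + (0.00)(0.2000) = 0.379125
adj(I−A) = Cᵀ =
  [ 0.6975   0.1125   0.0225]
  [ 0.0300   0.4125   0.0825]
  [ 0.2000   0.2225   0.5500]
(I − A)⁻¹ = adj(I−A) / det(I−A) ≈
  [   1.8398     0.2967     0.0593]
  [   0.0791     1.0880     0.2176]
  [   0.5275     0.5869     1.4507]
Δx = (I − A)⁻¹ Δd with Δd having +30 in the Logistics component and 0 elsewhere.
So Δx_L = L_LL · (+30), where L_LL = adj(I−A)_LL / det(I−A) = 0.4125 / 0.379125.
Δx_L = 0.4125 × (+30) / 0.379125 = 12.375 / 0.379125 ≈ 32.641.

Δx_L = 32.641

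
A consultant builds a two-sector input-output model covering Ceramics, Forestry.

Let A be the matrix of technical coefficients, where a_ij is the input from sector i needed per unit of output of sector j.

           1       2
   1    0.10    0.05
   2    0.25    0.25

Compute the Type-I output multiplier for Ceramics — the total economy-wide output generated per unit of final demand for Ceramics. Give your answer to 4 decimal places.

m_1 = 1.5094

I − A =
  [   0.90    -0.05]
  [  -0.25     0.75]
det(I−A) = (0.90)(0.75) − (-0.05)(-0.25) = 0.6625
adj(I−A) = [[0.75, 0.05], [0.25, 0.90]]
(I − A)⁻¹ = adj(I−A) / det(I−A) ≈
  [   1.13208     0.07547]
  [   0.37736     1.35849]
The output multiplier for sector j is the column-j sum of the Leontief inverse (I − A)⁻¹ = adj(I−A) / det(I−A).
Column 1 of adj(I−A): (0.75, 0.25); det(I−A) = 0.6625.
m_1 = (0.75 + 0.25) / 0.6625 = 1.00 / 0.6625 ≈ 1.5094.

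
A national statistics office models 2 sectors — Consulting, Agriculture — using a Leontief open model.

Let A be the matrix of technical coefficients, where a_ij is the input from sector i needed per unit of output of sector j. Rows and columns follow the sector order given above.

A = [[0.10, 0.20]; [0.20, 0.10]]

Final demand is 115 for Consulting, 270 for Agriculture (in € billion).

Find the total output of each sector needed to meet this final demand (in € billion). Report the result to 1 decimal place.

I − A =
  [   0.90    -0.20]
  [  -0.20     0.90]
det(I−A) = (0.90)(0.90) − (-0.20)(-0.20) = 0.7700
adj(I−A) = [[0.90, 0.20], [0.20, 0.90]]
(I − A)⁻¹ = adj(I−A) / det(I−A) ≈
  [   1.1688     0.2597]
  [   0.2597     1.1688]
x = (I − A)⁻¹ d = adj(I−A)·d / det(I−A), with det(I−A) = 0.7700:
  x_C = (0.90·115 + 0.20·270) / 0.7700 = 157.50 / 0.7700 ≈ 204.5
  x_A = (0.20·115 + 0.90·270) / 0.7700 = 266.00 / 0.7700 ≈ 345.5

x_C = 204.5, x_A = 345.5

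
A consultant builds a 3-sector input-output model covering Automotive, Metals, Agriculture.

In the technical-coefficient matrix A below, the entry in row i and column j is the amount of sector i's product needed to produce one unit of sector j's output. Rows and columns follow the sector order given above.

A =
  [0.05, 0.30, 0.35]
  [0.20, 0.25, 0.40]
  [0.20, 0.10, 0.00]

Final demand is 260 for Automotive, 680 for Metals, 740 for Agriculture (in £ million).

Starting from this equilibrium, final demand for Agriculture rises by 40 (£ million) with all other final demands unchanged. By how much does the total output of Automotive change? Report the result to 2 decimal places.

Δx_1 = 28.81

I − A =
  [   0.95    -0.30    -0.35]
  [  -0.20     0.75    -0.40]
  [  -0.20    -0.10     1.00]
Cofactors of I−A, C_ij = (−1)^(i+j)·(minor ij) (rows/columns in the sector order above):
  C_11 = (0.75)(1.00) − (-0.40)(-0.10) = 0.7100
  C_12 = −[(-0.20)(1.00) − (-0.40)(-0.20)] = 0.2800
  C_13 = (-0.20)(-0.10) − (0.75)(-0.20) = 0.1700
  C_21 = −[(-0.30)(1.00) − (-0.35)(-0.10)] = 0.3350
  C_22 = (0.95)(1.00) − (-0.35)(-0.20) = 0.8800
  C_23 = −[(0.95)(-0.10) − (-0.30)(-0.20)] = 0.1550
  C_31 = (-0.30)(-0.40) − (-0.35)(0.75) = 0.3825
  C_32 = −[(0.95)(-0.40) − (-0.35)(-0.20)] = 0.4500
  C_33 = (0.95)(0.75) − (-0.30)(-0.20) = 0.6525
det(I−A) = Σ_j (I−A)_1j·C_1j = (0.95)(0.7100) + (-0.30)(0.2800) + (-0.35)(0.1700) = 0.5310
adj(I−A) = Cᵀ =
  [ 0.7100   0.3350   0.3825]
  [ 0.2800   0.8800   0.4500]
  [ 0.1700   0.1550   0.6525]
(I − A)⁻¹ = adj(I−A) / det(I−A) ≈
  [   1.3371     0.6309     0.7203]
  [   0.5273     1.6573     0.8475]
  [   0.3202     0.2919     1.2288]
Δx = (I − A)⁻¹ Δd with Δd having +40 in the Agriculture component and 0 elsewhere.
So Δx_1 = L_13 · (+40), where L_13 = adj(I−A)_13 / det(I−A) = 0.3825 / 0.5310.
Δx_1 = 0.3825 × (+40) / 0.5310 = 15.30 / 0.5310 ≈ 28.81.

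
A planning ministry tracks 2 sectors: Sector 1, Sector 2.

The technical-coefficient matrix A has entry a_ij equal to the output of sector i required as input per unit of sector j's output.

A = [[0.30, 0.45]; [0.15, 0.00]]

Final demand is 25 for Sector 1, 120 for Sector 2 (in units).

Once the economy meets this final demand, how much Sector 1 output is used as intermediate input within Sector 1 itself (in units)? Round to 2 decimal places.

z_11 = 37.47

I − A =
  [   0.70    -0.45]
  [  -0.15     1.00]
det(I−A) = (0.70)(1.00) − (-0.45)(-0.15) = 0.6325
adj(I−A) = [[1.00, 0.45], [0.15, 0.70]]
(I − A)⁻¹ = adj(I−A) / det(I−A) ≈
  [   1.5810     0.7115]
  [   0.2372     1.1067]
First solve x = (I − A)⁻¹ d = adj(I−A)·d / det(I−A); in particular x_1 = (1.00·25 + 0.45·120) / 0.6325 = 79.00 / 0.6325 ≈ 124.9012.
Intermediate flow from 1 to 1: z_11 = a_11 · x_1 = 0.30 × 79.00 / 0.6325 = 23.70 / 0.6325 ≈ 37.47.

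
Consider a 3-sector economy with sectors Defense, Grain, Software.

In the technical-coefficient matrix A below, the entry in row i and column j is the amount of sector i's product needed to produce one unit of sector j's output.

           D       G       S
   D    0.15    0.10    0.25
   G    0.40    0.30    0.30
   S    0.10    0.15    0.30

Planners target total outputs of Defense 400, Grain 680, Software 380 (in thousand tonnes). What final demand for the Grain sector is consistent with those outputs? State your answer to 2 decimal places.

I − A =
  [   0.85    -0.10    -0.25]
  [  -0.40     0.70    -0.30]
  [  -0.10    -0.15     0.70]
d = (I − A) x:
  d_D = (+0.85)·400 + (-0.10)·680 + (-0.25)·380 = 177.00
  d_G = (-0.40)·400 + (+0.70)·680 + (-0.30)·380 = 202.00
  d_S = (-0.10)·400 + (-0.15)·680 + (+0.70)·380 = 124.00

d_G = 202.00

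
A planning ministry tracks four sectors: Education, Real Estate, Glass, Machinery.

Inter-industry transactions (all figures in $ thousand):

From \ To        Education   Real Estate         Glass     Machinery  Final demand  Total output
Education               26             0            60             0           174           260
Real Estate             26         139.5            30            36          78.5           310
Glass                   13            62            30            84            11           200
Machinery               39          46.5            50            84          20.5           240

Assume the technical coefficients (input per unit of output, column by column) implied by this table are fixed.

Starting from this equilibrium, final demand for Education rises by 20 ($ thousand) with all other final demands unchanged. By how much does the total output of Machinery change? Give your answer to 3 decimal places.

Technical coefficients a_ij = z_ij / X_j:
  a_EE = 26/260 = 0.10, a_RE = 26/260 = 0.10, a_GE = 13/260 = 0.05, a_ME = 39/260 = 0.15
  a_ER = 0/310 = 0.00, a_RR = 139.5/310 = 0.45, a_GR = 62/310 = 0.20, a_MR = 46.5/310 = 0.15
  a_EG = 60/200 = 0.30, a_RG = 30/200 = 0.15, a_GG = 30/200 = 0.15, a_MG = 50/200 = 0.25
  a_EM = 0/240 = 0.00, a_RM = 36/240 = 0.15, a_GM = 84/240 = 0.35, a_MM = 84/240 = 0.35
I − A =
  [   0.90     0.00    -0.30     0.00]
  [  -0.10     0.55    -0.15    -0.15]
  [  -0.05    -0.20     0.85    -0.35]
  [  -0.15    -0.15    -0.25     0.65]
Compute the cofactors C_ij = (−1)^(i+j)·(3×3 minor ij) of I−A; the adjugate is their transpose:
adj(I−A) = Cᵀ =
  [ 0.201750   0.054750   0.100500   0.066750]
  [ 0.080250   0.393000   0.147750   0.170250]
  [ 0.068375   0.164250   0.301500   0.200250]
  [ 0.091375   0.166500   0.173250   0.379500]
det(I−A) = Σ_j (I−A)_1j·C_1j = (0.90)(0.201750) + (0.00)(0.080250) + (-0.30)(0.068375) + (0.00)(0.091375) = 0.1610625
(I − A)⁻¹ = adj(I−A) / det(I−A) ≈
  [   1.2526     0.3399     0.6240     0.4144]
  [   0.4983     2.4400     0.9173     1.0570]
  [   0.4245     1.0198     1.8719     1.2433]
  [   0.5673     1.0338     1.0757     2.3562]
Δx = (I − A)⁻¹ Δd with Δd having +20 in the Education component and 0 elsewhere.
So Δx_M = L_ME · (+20), where L_ME = adj(I−A)_ME / det(I−A) = 0.091375 / 0.1610625.
Δx_M = 0.091375 × (+20) / 0.1610625 = 1.8275 / 0.1610625 ≈ 11.347.

Δx_M = 11.347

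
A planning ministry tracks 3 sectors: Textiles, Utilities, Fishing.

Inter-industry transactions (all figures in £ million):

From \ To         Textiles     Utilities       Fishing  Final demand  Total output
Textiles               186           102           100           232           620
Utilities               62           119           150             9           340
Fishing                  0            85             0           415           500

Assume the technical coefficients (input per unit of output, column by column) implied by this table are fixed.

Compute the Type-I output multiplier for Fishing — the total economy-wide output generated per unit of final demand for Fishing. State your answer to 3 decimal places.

m_F = 2.381

Technical coefficients a_ij = z_ij / X_j:
  a_TT = 186/620 = 0.30, a_UT = 62/620 = 0.10, a_FT = 0/620 = 0.00
  a_TU = 102/340 = 0.30, a_UU = 119/340 = 0.35, a_FU = 85/340 = 0.25
  a_TF = 100/500 = 0.20, a_UF = 150/500 = 0.30, a_FF = 0/500 = 0.00
I − A =
  [   0.70    -0.30    -0.20]
  [  -0.10     0.65    -0.30]
  [   0.00    -0.25     1.00]
Cofactors of I−A, C_ij = (−1)^(i+j)·(minor ij) (rows/columns in the sector order above):
  C_11 = (0.65)(1.00) − (-0.30)(-0.25) = 0.5750
  C_12 = −[(-0.10)(1.00) − (-0.30)(0.00)] = 0.1000
  C_13 = (-0.10)(-0.25) − (0.65)(0.00) = 0.0250
  C_21 = −[(-0.30)(1.00) − (-0.20)(-0.25)] = 0.3500
  C_22 = (0.70)(1.00) − (-0.20)(0.00) = 0.7000
  C_23 = −[(0.70)(-0.25) − (-0.30)(0.00)] = 0.1750
  C_31 = (-0.30)(-0.30) − (-0.20)(0.65) = 0.2200
  C_32 = −[(0.70)(-0.30) − (-0.20)(-0.10)] = 0.2300
  C_33 = (0.70)(0.65) − (-0.30)(-0.10) = 0.4250
det(I−A) = Σ_j (I−A)_1j·C_1j = (0.70)(0.5750) + (-0.30)(0.1000) + (-0.20)(0.0250) = 0.3675
adj(I−A) = Cᵀ =
  [ 0.5750   0.3500   0.2200]
  [ 0.1000   0.7000   0.2300]
  [ 0.0250   0.1750   0.4250]
(I − A)⁻¹ = adj(I−A) / det(I−A) ≈
  [   1.5646     0.9524     0.5986]
  [   0.2721     1.9048     0.6259]
  [   0.0680     0.4762     1.1565]
The output multiplier for sector j is the column-j sum of the Leontief inverse (I − A)⁻¹ = adj(I−A) / det(I−A).
Column F of adj(I−A): (0.2200, 0.2300, 0.4250); det(I−A) = 0.3675.
m_F = (0.2200 + 0.2300 + 0.4250) / 0.3675 = 0.875 / 0.3675 ≈ 2.381.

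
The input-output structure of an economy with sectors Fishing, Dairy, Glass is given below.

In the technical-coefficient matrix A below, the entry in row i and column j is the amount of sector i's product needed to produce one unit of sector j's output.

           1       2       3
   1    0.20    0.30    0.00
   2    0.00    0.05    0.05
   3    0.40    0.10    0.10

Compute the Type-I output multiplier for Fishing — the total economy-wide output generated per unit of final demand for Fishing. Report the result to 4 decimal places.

I − A =
  [   0.80    -0.30     0.00]
  [   0.00     0.95    -0.05]
  [  -0.40    -0.10     0.90]
Cofactors of I−A, C_ij = (−1)^(i+j)·(minor ij) (rows/columns in the sector order above):
  C_11 = (0.95)(0.90) − (-0.05)(-0.10) = 0.8500
  C_12 = −[(0.00)(0.90) − (-0.05)(-0.40)] = 0.0200
  C_13 = (0.00)(-0.10) − (0.95)(-0.40) = 0.3800
  C_21 = −[(-0.30)(0.90) − (0.00)(-0.10)] = 0.2700
  C_22 = (0.80)(0.90) − (0.00)(-0.40) = 0.7200
  C_23 = −[(0.80)(-0.10) − (-0.30)(-0.40)] = 0.2000
  C_31 = (-0.30)(-0.05) − (0.00)(0.95) = 0.0150
  C_32 = −[(0.80)(-0.05) − (0.00)(0.00)] = 0.0400
  C_33 = (0.80)(0.95) − (-0.30)(0.00) = 0.7600
det(I−A) = Σ_j (I−A)_1j·C_1j = (0.80)(0.8500) + (-0.30)(0.0200) + (0.00)(0.3800) = 0.6740
adj(I−A) = Cᵀ =
  [ 0.8500   0.2700   0.0150]
  [ 0.0200   0.7200   0.0400]
  [ 0.3800   0.2000   0.7600]
(I − A)⁻¹ = adj(I−A) / det(I−A) ≈
  [   1.26113     0.40059     0.02226]
  [   0.02967     1.06825     0.05935]
  [   0.56380     0.29674     1.12760]
The output multiplier for sector j is the column-j sum of the Leontief inverse (I − A)⁻¹ = adj(I−A) / det(I−A).
Column 1 of adj(I−A): (0.8500, 0.0200, 0.3800); det(I−A) = 0.6740.
m_1 = (0.8500 + 0.0200 + 0.3800) / 0.6740 = 1.25 / 0.6740 ≈ 1.8546.

m_1 = 1.8546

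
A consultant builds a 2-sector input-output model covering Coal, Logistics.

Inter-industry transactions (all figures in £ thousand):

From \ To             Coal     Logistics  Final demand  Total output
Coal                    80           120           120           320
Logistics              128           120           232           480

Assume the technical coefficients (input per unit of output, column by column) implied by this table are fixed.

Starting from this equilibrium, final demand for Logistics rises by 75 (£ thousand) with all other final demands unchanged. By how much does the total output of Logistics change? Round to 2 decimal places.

Technical coefficients a_ij = z_ij / X_j:
  a_11 = 80/320 = 0.25, a_21 = 128/320 = 0.40
  a_12 = 120/480 = 0.25, a_22 = 120/480 = 0.25
I − A =
  [   0.75    -0.25]
  [  -0.40     0.75]
det(I−A) = (0.75)(0.75) − (-0.25)(-0.40) = 0.4625
adj(I−A) = [[0.75, 0.25], [0.40, 0.75]]
(I − A)⁻¹ = adj(I−A) / det(I−A) ≈
  [   1.6216     0.5405]
  [   0.8649     1.6216]
Δx = (I − A)⁻¹ Δd with Δd having +75 in the Logistics component and 0 elsewhere.
So Δx_2 = L_22 · (+75), where L_22 = adj(I−A)_22 / det(I−A) = 0.75 / 0.4625.
Δx_2 = 0.75 × (+75) / 0.4625 = 56.25 / 0.4625 ≈ 121.62.

Δx_2 = 121.62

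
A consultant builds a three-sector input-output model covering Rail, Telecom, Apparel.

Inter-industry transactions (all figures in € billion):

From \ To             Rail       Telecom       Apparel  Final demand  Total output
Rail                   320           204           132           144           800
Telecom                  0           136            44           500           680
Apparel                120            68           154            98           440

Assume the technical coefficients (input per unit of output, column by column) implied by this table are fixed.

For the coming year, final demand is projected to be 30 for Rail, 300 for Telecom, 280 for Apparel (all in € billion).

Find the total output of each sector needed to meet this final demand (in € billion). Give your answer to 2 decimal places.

Technical coefficients a_ij = z_ij / X_j:
  a_RR = 320/800 = 0.40, a_TR = 0/800 = 0.00, a_AR = 120/800 = 0.15
  a_RT = 204/680 = 0.30, a_TT = 136/680 = 0.20, a_AT = 68/680 = 0.10
  a_RA = 132/440 = 0.30, a_TA = 44/440 = 0.10, a_AA = 154/440 = 0.35
I − A =
  [   0.60    -0.30    -0.30]
  [   0.00     0.80    -0.10]
  [  -0.15    -0.10     0.65]
Cofactors of I−A, C_ij = (−1)^(i+j)·(minor ij) (rows/columns in the sector order above):
  C_11 = (0.80)(0.65) − (-0.10)(-0.10) = 0.5100
  C_12 = −[(0.00)(0.65) − (-0.10)(-0.15)] = 0.0150
  C_13 = (0.00)(-0.10) − (0.80)(-0.15) = 0.1200
  C_21 = −[(-0.30)(0.65) − (-0.30)(-0.10)] = 0.2250
  C_22 = (0.60)(0.65) − (-0.30)(-0.15) = 0.3450
  C_23 = −[(0.60)(-0.10) − (-0.30)(-0.15)] = 0.1050
  C_31 = (-0.30)(-0.10) − (-0.30)(0.80) = 0.2700
  C_32 = −[(0.60)(-0.10) − (-0.30)(0.00)] = 0.0600
  C_33 = (0.60)(0.80) − (-0.30)(0.00) = 0.4800
det(I−A) = Σ_j (I−A)_1j·C_1j = (0.60)(0.5100) + (-0.30)(0.0150) + (-0.30)(0.1200) = 0.2655
adj(I−A) = Cᵀ =
  [ 0.5100   0.2250   0.2700]
  [ 0.0150   0.3450   0.0600]
  [ 0.1200   0.1050   0.4800]
(I − A)⁻¹ = adj(I−A) / det(I−A) ≈
  [   1.9209     0.8475     1.0169]
  [   0.0565     1.2994     0.2260]
  [   0.4520     0.3955     1.8079]
x = (I − A)⁻¹ d = adj(I−A)·d / det(I−A), with det(I−A) = 0.2655:
  x_R = (0.5100·30 + 0.2250·300 + 0.2700·280) / 0.2655 = 158.40 / 0.2655 ≈ 596.61
  x_T = (0.0150·30 + 0.3450·300 + 0.0600·280) / 0.2655 = 120.75 / 0.2655 ≈ 454.80
  x_A = (0.1200·30 + 0.1050·300 + 0.4800·280) / 0.2655 = 169.50 / 0.2655 ≈ 638.42

x_R = 596.61, x_T = 454.80, x_A = 638.42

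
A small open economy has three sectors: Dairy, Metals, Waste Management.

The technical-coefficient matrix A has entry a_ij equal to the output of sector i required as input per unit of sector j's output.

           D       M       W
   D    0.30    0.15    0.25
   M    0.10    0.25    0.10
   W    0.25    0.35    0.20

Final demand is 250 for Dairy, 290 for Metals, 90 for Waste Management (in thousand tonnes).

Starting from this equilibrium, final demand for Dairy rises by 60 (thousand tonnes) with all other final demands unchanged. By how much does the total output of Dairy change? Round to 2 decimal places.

Δx_D = 104.59

I − A =
  [   0.70    -0.15    -0.25]
  [  -0.10     0.75    -0.10]
  [  -0.25    -0.35     0.80]
Cofactors of I−A, C_ij = (−1)^(i+j)·(minor ij) (rows/columns in the sector order above):
  C_11 = (0.75)(0.80) − (-0.10)(-0.35) = 0.5650
  C_12 = −[(-0.10)(0.80) − (-0.10)(-0.25)] = 0.1050
  C_13 = (-0.10)(-0.35) − (0.75)(-0.25) = 0.2225
  C_21 = −[(-0.15)(0.80) − (-0.25)(-0.35)] = 0.2075
  C_22 = (0.70)(0.80) − (-0.25)(-0.25) = 0.4975
  C_23 = −[(0.70)(-0.35) − (-0.15)(-0.25)] = 0.2825
  C_31 = (-0.15)(-0.10) − (-0.25)(0.75) = 0.2025
  C_32 = −[(0.70)(-0.10) − (-0.25)(-0.10)] = 0.0950
  C_33 = (0.70)(0.75) − (-0.15)(-0.10) = 0.5100
det(I−A) = Σ_j (I−A)_1j·C_1j = (0.70)(0.5650) + (-0.15)(0.1050) + (-0.25)(0.2225) = 0.324125
adj(I−A) = Cᵀ =
  [ 0.5650   0.2075   0.2025]
  [ 0.1050   0.4975   0.0950]
  [ 0.2225   0.2825   0.5100]
(I − A)⁻¹ = adj(I−A) / det(I−A) ≈
  [   1.7432     0.6402     0.6248]
  [   0.3239     1.5349     0.2931]
  [   0.6865     0.8716     1.5735]
Δx = (I − A)⁻¹ Δd with Δd having +60 in the Dairy component and 0 elsewhere.
So Δx_D = L_DD · (+60), where L_DD = adj(I−A)_DD / det(I−A) = 0.5650 / 0.324125.
Δx_D = 0.5650 × (+60) / 0.324125 = 33.90 / 0.324125 ≈ 104.59.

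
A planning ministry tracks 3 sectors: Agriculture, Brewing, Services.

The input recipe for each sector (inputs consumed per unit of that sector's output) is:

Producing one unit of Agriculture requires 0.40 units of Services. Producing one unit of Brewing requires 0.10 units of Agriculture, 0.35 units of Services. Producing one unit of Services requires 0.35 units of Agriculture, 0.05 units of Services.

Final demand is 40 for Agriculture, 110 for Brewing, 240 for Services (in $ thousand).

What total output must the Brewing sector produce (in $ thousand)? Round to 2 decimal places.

I − A =
  [   1.00    -0.10    -0.35]
  [   0.00     1.00     0.00]
  [  -0.40    -0.35     0.95]
Cofactors of I−A, C_ij = (−1)^(i+j)·(minor ij) (rows/columns in the sector order above):
  C_11 = (1.00)(0.95) − (0.00)(-0.35) = 0.9500
  C_12 = −[(0.00)(0.95) − (0.00)(-0.40)] = 0.0000
  C_13 = (0.00)(-0.35) − (1.00)(-0.40) = 0.4000
  C_21 = −[(-0.10)(0.95) − (-0.35)(-0.35)] = 0.2175
  C_22 = (1.00)(0.95) − (-0.35)(-0.40) = 0.8100
  C_23 = −[(1.00)(-0.35) − (-0.10)(-0.40)] = 0.3900
  C_31 = (-0.10)(0.00) − (-0.35)(1.00) = 0.3500
  C_32 = −[(1.00)(0.00) − (-0.35)(0.00)] = 0.0000
  C_33 = (1.00)(1.00) − (-0.10)(0.00) = 1.0000
det(I−A) = Σ_j (I−A)_1j·C_1j = (1.00)(0.9500) + (-0.10)(0.0000) + (-0.35)(0.4000) = 0.8100
adj(I−A) = Cᵀ =
  [ 0.9500   0.2175   0.3500]
  [ 0.0000   0.8100   0.0000]
  [ 0.4000   0.3900   1.0000]
(I − A)⁻¹ = adj(I−A) / det(I−A) ≈
  [   1.1728     0.2685     0.4321]
  [   0.0000     1.0000     0.0000]
  [   0.4938     0.4815     1.2346]
x = (I − A)⁻¹ d = adj(I−A)·d / det(I−A), with det(I−A) = 0.8100:
  x_A = (0.9500·40 + 0.2175·110 + 0.3500·240) / 0.8100 = 145.925 / 0.8100 ≈ 180.15
  x_B = (0.0000·40 + 0.8100·110 + 0.0000·240) / 0.8100 = 89.10 / 0.8100 = 110.00
  x_S = (0.4000·40 + 0.3900·110 + 1.0000·240) / 0.8100 = 298.90 / 0.8100 ≈ 369.01

x_B = 110.00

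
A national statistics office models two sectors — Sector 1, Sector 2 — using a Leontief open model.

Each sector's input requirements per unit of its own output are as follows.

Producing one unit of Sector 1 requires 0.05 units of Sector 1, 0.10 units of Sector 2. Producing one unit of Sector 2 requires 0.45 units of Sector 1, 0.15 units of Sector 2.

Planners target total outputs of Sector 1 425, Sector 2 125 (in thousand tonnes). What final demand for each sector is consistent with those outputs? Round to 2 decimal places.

I − A =
  [   0.95    -0.45]
  [  -0.10     0.85]
d = (I − A) x:
  d_1 = (+0.95)·425 + (-0.45)·125 = 347.50
  d_2 = (-0.10)·425 + (+0.85)·125 = 63.75

d_1 = 347.50, d_2 = 63.75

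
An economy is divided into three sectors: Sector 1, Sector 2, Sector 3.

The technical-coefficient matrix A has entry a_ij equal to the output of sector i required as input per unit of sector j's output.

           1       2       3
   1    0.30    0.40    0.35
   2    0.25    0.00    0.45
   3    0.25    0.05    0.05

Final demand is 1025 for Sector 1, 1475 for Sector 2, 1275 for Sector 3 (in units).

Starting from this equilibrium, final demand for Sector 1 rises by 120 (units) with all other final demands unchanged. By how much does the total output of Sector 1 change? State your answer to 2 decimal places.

I − A =
  [   0.70    -0.40    -0.35]
  [  -0.25     1.00    -0.45]
  [  -0.25    -0.05     0.95]
Cofactors of I−A, C_ij = (−1)^(i+j)·(minor ij) (rows/columns in the sector order above):
  C_11 = (1.00)(0.95) − (-0.45)(-0.05) = 0.9275
  C_12 = −[(-0.25)(0.95) − (-0.45)(-0.25)] = 0.3500
  C_13 = (-0.25)(-0.05) − (1.00)(-0.25) = 0.2625
  C_21 = −[(-0.40)(0.95) − (-0.35)(-0.05)] = 0.3975
  C_22 = (0.70)(0.95) − (-0.35)(-0.25) = 0.5775
  C_23 = −[(0.70)(-0.05) − (-0.40)(-0.25)] = 0.1350
  C_31 = (-0.40)(-0.45) − (-0.35)(1.00) = 0.5300
  C_32 = −[(0.70)(-0.45) − (-0.35)(-0.25)] = 0.4025
  C_33 = (0.70)(1.00) − (-0.40)(-0.25) = 0.6000
det(I−A) = Σ_j (I−A)_1j·C_1j = (0.70)(0.9275) + (-0.40)(0.3500) + (-0.35)(0.2625) = 0.417375
adj(I−A) = Cᵀ =
  [ 0.9275   0.3975   0.5300]
  [ 0.3500   0.5775   0.4025]
  [ 0.2625   0.1350   0.6000]
(I − A)⁻¹ = adj(I−A) / det(I−A) ≈
  [   2.2222     0.9524     1.2698]
  [   0.8386     1.3836     0.9644]
  [   0.6289     0.3235     1.4376]
Δx = (I − A)⁻¹ Δd with Δd having +120 in the Sector 1 component and 0 elsewhere.
So Δx_1 = L_11 · (+120), where L_11 = adj(I−A)_11 / det(I−A) = 0.9275 / 0.417375.
Δx_1 = 0.9275 × (+120) / 0.417375 = 111.30 / 0.417375 ≈ 266.67.

Δx_1 = 266.67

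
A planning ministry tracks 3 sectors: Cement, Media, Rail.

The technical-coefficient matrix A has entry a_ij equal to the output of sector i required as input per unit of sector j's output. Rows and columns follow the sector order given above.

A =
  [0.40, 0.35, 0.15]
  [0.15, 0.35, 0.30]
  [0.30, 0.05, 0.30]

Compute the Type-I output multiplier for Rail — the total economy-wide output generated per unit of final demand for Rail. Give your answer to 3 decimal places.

m_R = 4.490

I − A =
  [   0.60    -0.35    -0.15]
  [  -0.15     0.65    -0.30]
  [  -0.30    -0.05     0.70]
Cofactors of I−A, C_ij = (−1)^(i+j)·(minor ij) (rows/columns in the sector order above):
  C_11 = (0.65)(0.70) − (-0.30)(-0.05) = 0.4400
  C_12 = −[(-0.15)(0.70) − (-0.30)(-0.30)] = 0.1950
  C_13 = (-0.15)(-0.05) − (0.65)(-0.30) = 0.2025
  C_21 = −[(-0.35)(0.70) − (-0.15)(-0.05)] = 0.2525
  C_22 = (0.60)(0.70) − (-0.15)(-0.30) = 0.3750
  C_23 = −[(0.60)(-0.05) − (-0.35)(-0.30)] = 0.1350
  C_31 = (-0.35)(-0.30) − (-0.15)(0.65) = 0.2025
  C_32 = −[(0.60)(-0.30) − (-0.15)(-0.15)] = 0.2025
  C_33 = (0.60)(0.65) − (-0.35)(-0.15) = 0.3375
det(I−A) = Σ_j (I−A)_1j·C_1j = (0.60)(0.4400) + (-0.35)(0.1950) + (-0.15)(0.2025) = 0.165375
adj(I−A) = Cᵀ =
  [ 0.4400   0.2525   0.2025]
  [ 0.1950   0.3750   0.2025]
  [ 0.2025   0.1350   0.3375]
(I − A)⁻¹ = adj(I−A) / det(I−A) ≈
  [   2.6606     1.5268     1.2245]
  [   1.1791     2.2676     1.2245]
  [   1.2245     0.8163     2.0408]
The output multiplier for sector j is the column-j sum of the Leontief inverse (I − A)⁻¹ = adj(I−A) / det(I−A).
Column R of adj(I−A): (0.2025, 0.2025, 0.3375); det(I−A) = 0.165375.
m_R = (0.2025 + 0.2025 + 0.3375) / 0.165375 = 0.7425 / 0.165375 ≈ 4.490.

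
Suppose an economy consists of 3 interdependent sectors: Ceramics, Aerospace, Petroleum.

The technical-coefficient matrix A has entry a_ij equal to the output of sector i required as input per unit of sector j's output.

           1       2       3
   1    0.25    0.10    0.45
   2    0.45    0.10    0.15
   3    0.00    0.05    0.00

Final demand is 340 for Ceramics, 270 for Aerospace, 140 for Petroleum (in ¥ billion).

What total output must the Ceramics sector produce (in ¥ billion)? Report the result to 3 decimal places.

I − A =
  [   0.75    -0.10    -0.45]
  [  -0.45     0.90    -0.15]
  [   0.00    -0.05     1.00]
Cofactors of I−A, C_ij = (−1)^(i+j)·(minor ij) (rows/columns in the sector order above):
  C_11 = (0.90)(1.00) − (-0.15)(-0.05) = 0.8925
  C_12 = −[(-0.45)(1.00) − (-0.15)(0.00)] = 0.4500
  C_13 = (-0.45)(-0.05) − (0.90)(0.00) = 0.0225
  C_21 = −[(-0.10)(1.00) − (-0.45)(-0.05)] = 0.1225
  C_22 = (0.75)(1.00) − (-0.45)(0.00) = 0.7500
  C_23 = −[(0.75)(-0.05) − (-0.10)(0.00)] = 0.0375
  C_31 = (-0.10)(-0.15) − (-0.45)(0.90) = 0.4200
  C_32 = −[(0.75)(-0.15) − (-0.45)(-0.45)] = 0.3150
  C_33 = (0.75)(0.90) − (-0.10)(-0.45) = 0.6300
det(I−A) = Σ_j (I−A)_1j·C_1j = (0.75)(0.8925) + (-0.10)(0.4500) + (-0.45)(0.0225) = 0.61425
adj(I−A) = Cᵀ =
  [ 0.8925   0.1225   0.4200]
  [ 0.4500   0.7500   0.3150]
  [ 0.0225   0.0375   0.6300]
(I − A)⁻¹ = adj(I−A) / det(I−A) ≈
  [   1.4530     0.1994     0.6838]
  [   0.7326     1.2210     0.5128]
  [   0.0366     0.0611     1.0256]
x = (I − A)⁻¹ d = adj(I−A)·d / det(I−A), with det(I−A) = 0.61425:
  x_1 = (0.8925·340 + 0.1225·270 + 0.4200·140) / 0.61425 = 395.325 / 0.61425 ≈ 643.590
  x_2 = (0.4500·340 + 0.7500·270 + 0.3150·140) / 0.61425 = 399.60 / 0.61425 ≈ 650.549
  x_3 = (0.0225·340 + 0.0375·270 + 0.6300·140) / 0.61425 = 105.975 / 0.61425 ≈ 172.527

x_1 = 643.590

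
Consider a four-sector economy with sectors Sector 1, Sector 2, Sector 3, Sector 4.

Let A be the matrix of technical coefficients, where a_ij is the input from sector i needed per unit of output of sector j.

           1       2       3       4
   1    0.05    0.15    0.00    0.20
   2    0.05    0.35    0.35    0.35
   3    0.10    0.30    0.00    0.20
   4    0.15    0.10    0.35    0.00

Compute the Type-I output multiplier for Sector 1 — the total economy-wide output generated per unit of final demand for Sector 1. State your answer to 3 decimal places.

I − A =
  [   0.95    -0.15     0.00    -0.20]
  [  -0.05     0.65    -0.35    -0.35]
  [  -0.10    -0.30     1.00    -0.20]
  [  -0.15    -0.10    -0.35     1.00]
Compute the cofactors C_ij = (−1)^(i+j)·(3×3 minor ij) of I−A; the adjugate is their transpose:
adj(I−A) = Cᵀ =
  [ 0.420750   0.180500   0.123375   0.172000]
  [ 0.156750   0.846500   0.441875   0.416000]
  [ 0.112750   0.316500   0.548375   0.243000]
  [ 0.118250   0.222500   0.254625   0.505000]
det(I−A) = Σ_j (I−A)_1j·C_1j = (0.95)(0.420750) + (-0.15)(0.156750) + (0.00)(0.112750) + (-0.20)(0.118250) = 0.35255
(I − A)⁻¹ = adj(I−A) / det(I−A) ≈
  [   1.1934     0.5120     0.3500     0.4879]
  [   0.4446     2.4011     1.2534     1.1800]
  [   0.3198     0.8977     1.5555     0.6893]
  [   0.3354     0.6311     0.7222     1.4324]
The output multiplier for sector j is the column-j sum of the Leontief inverse (I − A)⁻¹ = adj(I−A) / det(I−A).
Column 1 of adj(I−A): (0.420750, 0.156750, 0.112750, 0.118250); det(I−A) = 0.35255.
m_1 = (0.420750 + 0.156750 + 0.112750 + 0.118250) / 0.35255 = 0.8085 / 0.35255 ≈ 2.293.

m_1 = 2.293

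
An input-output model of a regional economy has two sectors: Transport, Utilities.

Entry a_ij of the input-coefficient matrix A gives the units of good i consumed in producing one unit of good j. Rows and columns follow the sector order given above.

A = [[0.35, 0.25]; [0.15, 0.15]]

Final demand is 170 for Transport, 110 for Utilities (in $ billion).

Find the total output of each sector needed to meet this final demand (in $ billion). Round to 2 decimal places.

x_1 = 333.98, x_2 = 188.35

I − A =
  [   0.65    -0.25]
  [  -0.15     0.85]
det(I−A) = (0.65)(0.85) − (-0.25)(-0.15) = 0.5150
adj(I−A) = [[0.85, 0.25], [0.15, 0.65]]
(I − A)⁻¹ = adj(I−A) / det(I−A) ≈
  [   1.6505     0.4854]
  [   0.2913     1.2621]
x = (I − A)⁻¹ d = adj(I−A)·d / det(I−A), with det(I−A) = 0.5150:
  x_1 = (0.85·170 + 0.25·110) / 0.5150 = 172.00 / 0.5150 ≈ 333.98
  x_2 = (0.15·170 + 0.65·110) / 0.5150 = 97.00 / 0.5150 ≈ 188.35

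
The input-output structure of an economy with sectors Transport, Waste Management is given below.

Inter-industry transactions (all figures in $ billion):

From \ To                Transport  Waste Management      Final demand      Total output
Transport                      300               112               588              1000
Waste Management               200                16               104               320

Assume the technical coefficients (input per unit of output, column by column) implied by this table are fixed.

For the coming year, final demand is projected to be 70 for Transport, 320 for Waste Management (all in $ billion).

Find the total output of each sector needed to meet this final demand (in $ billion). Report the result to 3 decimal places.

Technical coefficients a_ij = z_ij / X_j:
  a_11 = 300/1000 = 0.30, a_21 = 200/1000 = 0.20
  a_12 = 112/320 = 0.35, a_22 = 16/320 = 0.05
I − A =
  [   0.70    -0.35]
  [  -0.20     0.95]
det(I−A) = (0.70)(0.95) − (-0.35)(-0.20) = 0.5950
adj(I−A) = [[0.95, 0.35], [0.20, 0.70]]
(I − A)⁻¹ = adj(I−A) / det(I−A) ≈
  [   1.5966     0.5882]
  [   0.3361     1.1765]
x = (I − A)⁻¹ d = adj(I−A)·d / det(I−A), with det(I−A) = 0.5950:
  x_1 = (0.95·70 + 0.35·320) / 0.5950 = 178.50 / 0.5950 = 300.000
  x_2 = (0.20·70 + 0.70·320) / 0.5950 = 238.00 / 0.5950 = 400.000

x_1 = 300.000, x_2 = 400.000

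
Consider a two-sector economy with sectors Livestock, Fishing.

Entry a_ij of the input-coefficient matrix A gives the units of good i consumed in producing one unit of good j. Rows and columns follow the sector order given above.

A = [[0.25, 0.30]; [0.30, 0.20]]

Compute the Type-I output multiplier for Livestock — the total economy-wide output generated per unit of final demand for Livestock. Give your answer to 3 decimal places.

I − A =
  [   0.75    -0.30]
  [  -0.30     0.80]
det(I−A) = (0.75)(0.80) − (-0.30)(-0.30) = 0.5100
adj(I−A) = [[0.80, 0.30], [0.30, 0.75]]
(I − A)⁻¹ = adj(I−A) / det(I−A) ≈
  [   1.5686     0.5882]
  [   0.5882     1.4706]
The output multiplier for sector j is the column-j sum of the Leontief inverse (I − A)⁻¹ = adj(I−A) / det(I−A).
Column L of adj(I−A): (0.80, 0.30); det(I−A) = 0.5100.
m_L = (0.80 + 0.30) / 0.5100 = 1.10 / 0.5100 ≈ 2.157.

m_L = 2.157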